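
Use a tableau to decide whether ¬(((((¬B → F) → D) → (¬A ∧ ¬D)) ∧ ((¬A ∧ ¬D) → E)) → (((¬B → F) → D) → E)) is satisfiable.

Unsatisfiable

Initial set: {¬(((((¬B → F) → D) → (¬A ∧ ¬D)) ∧ ((¬A ∧ ¬D) → E)) → (((¬B → F) → D) → E))}.
¬(((((¬B → F) → D) → (¬A ∧ ¬D)) ∧ ((¬A ∧ ¬D) → E)) → (((¬B → F) → D) → E)): α-rule — add ((((¬B → F) → D) → (¬A ∧ ¬D)) ∧ ((¬A ∧ ¬D) → E)), ¬(((¬B → F) → D) → E).
((((¬B → F) → D) → (¬A ∧ ¬D)) ∧ ((¬A ∧ ¬D) → E)): α-rule — add (((¬B → F) → D) → (¬A ∧ ¬D)), ((¬A ∧ ¬D) → E).
¬(((¬B → F) → D) → E): α-rule — add ((¬B → F) → D), ¬E.
(((¬B → F) → D) → (¬A ∧ ¬D)): β-rule — branch into ¬((¬B → F) → D)  //  (¬A ∧ ¬D).
  branch 1 (add ¬((¬B → F) → D)):
    ¬((¬B → F) → D): α-rule — add (¬B → F), ¬D.
    ((¬A ∧ ¬D) → E): β-rule — branch into ¬(¬A ∧ ¬D)  //  E.
      branch 1.1 (add ¬(¬A ∧ ¬D)):
        ((¬B → F) → D): β-rule — branch into ¬(¬B → F)  //  D.
          branch 1.1.1 (add ¬(¬B → F)):
            ¬(¬B → F): α-rule — add ¬B, ¬F.
            (¬B → F): β-rule — branch into ¬¬B  //  F.
              branch 1.1.1.1 (add ¬¬B):
                × closes — contains both B and ¬B.
              branch 1.1.1.2 (add F):
                × closes — contains both F and ¬F.
          branch 1.1.2 (add D):
            × closes — contains both D and ¬D.
      branch 1.2 (add E):
        × closes — contains both E and ¬E.
  branch 2 (add (¬A ∧ ¬D)):
    (¬A ∧ ¬D): α-rule — add ¬A, ¬D.
    ((¬A ∧ ¬D) → E): β-rule — branch into ¬(¬A ∧ ¬D)  //  E.
      branch 2.1 (add ¬(¬A ∧ ¬D)):
        ((¬B → F) → D): β-rule — branch into ¬(¬B → F)  //  D.
          branch 2.1.1 (add ¬(¬B → F)):
            ¬(¬B → F): α-rule — add ¬B, ¬F.
            ¬(¬A ∧ ¬D): β-rule — branch into ¬¬A  //  ¬¬D.
              branch 2.1.1.1 (add ¬¬A):
                × closes — contains both A and ¬A.
              branch 2.1.1.2 (add ¬¬D):
                × closes — contains both D and ¬D.
          branch 2.1.2 (add D):
            × closes — contains both D and ¬D.
      branch 2.2 (add E):
        × closes — contains both E and ¬E.
All 8 branches close.
Every branch closed; the formula is unsatisfiable.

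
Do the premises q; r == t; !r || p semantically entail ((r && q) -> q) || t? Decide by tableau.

Initial set: {q; (r == t); (!r || p); !(((r && q) -> q) || t)}.
!(((r && q) -> q) || t): α-rule — add !((r && q) -> q), !t.
!((r && q) -> q): α-rule — add (r && q), !q.
× closes — contains both q and !q.
All 1 branch closes.
Every branch closed, so the premises entail the conclusion.

Yes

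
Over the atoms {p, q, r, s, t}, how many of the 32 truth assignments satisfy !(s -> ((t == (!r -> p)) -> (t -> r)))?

Initial set: {!(s -> ((t == (!r -> p)) -> (t -> r)))}.
!(s -> ((t == (!r -> p)) -> (t -> r))): α-rule — add s, !((t == (!r -> p)) -> (t -> r)).
!((t == (!r -> p)) -> (t -> r)): α-rule — add (t == (!r -> p)), !(t -> r).
!(t -> r): α-rule — add t, !r.
(t == (!r -> p)): β-rule — branch into t, (!r -> p)  //  !t, !(!r -> p).
  branch 1 (add t, (!r -> p)):
    (!r -> p): β-rule — branch into !!r  //  p.
      branch 1.1 (add !!r):
        × closes — contains both r and !r.
      branch 1.2 (add p):
        ○ open, literals {p=true, r=false, s=true, t=true}.
  branch 2 (add !t, !(!r -> p)):
    × closes — contains both t and !t.
2 branches closed, 1 open.
Each open branch fixes some atoms; the unmentioned ones are free. Counting distinct full assignments: branch {p=true, r=false, s=true, t=true} (q) contributes 2 new. Total: 2.

2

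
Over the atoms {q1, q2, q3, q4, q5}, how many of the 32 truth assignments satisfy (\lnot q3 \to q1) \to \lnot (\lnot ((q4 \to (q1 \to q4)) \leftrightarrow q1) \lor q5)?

16

Initial set: {((\lnot q3 \to q1) \to \lnot (\lnot ((q4 \to (q1 \to q4)) \leftrightarrow q1) \lor q5))}.
((\lnot q3 \to q1) \to \lnot (\lnot ((q4 \to (q1 \to q4)) \leftrightarrow q1) \lor q5)): β-rule — branch into \lnot (\lnot q3 \to q1)  //  \lnot (\lnot ((q4 \to (q1 \to q4)) \leftrightarrow q1) \lor q5).
  branch 1 (add \lnot (\lnot q3 \to q1)):
    \lnot (\lnot q3 \to q1): α-rule — add \lnot q3, \lnot q1.
    ○ open, literals {q1=false, q3=false}.
  branch 2 (add \lnot (\lnot ((q4 \to (q1 \to q4)) \leftrightarrow q1) \lor q5)):
    \lnot (\lnot ((q4 \to (q1 \to q4)) \leftrightarrow q1) \lor q5): α-rule — add \lnot \lnot ((q4 \to (q1 \to q4)) \leftrightarrow q1), \lnot q5.
    \lnot \lnot ((q4 \to (q1 \to q4)) \leftrightarrow q1): β-rule — branch into (q4 \to (q1 \to q4)), q1  //  \lnot (q4 \to (q1 \to q4)), \lnot q1.
      branch 2.1 (add (q4 \to (q1 \to q4)), q1):
        (q4 \to (q1 \to q4)): β-rule — branch into \lnot q4  //  (q1 \to q4).
          branch 2.1.1 (add \lnot q4):
            ○ open, literals {q1=true, q4=false, q5=false}.
          branch 2.1.2 (add (q1 \to q4)):
            (q1 \to q4): β-rule — branch into \lnot q1  //  q4.
              branch 2.1.2.1 (add \lnot q1):
                × closes — contains both q1 and \lnot q1.
              branch 2.1.2.2 (add q4):
                ○ open, literals {q1=true, q4=true, q5=false}.
      branch 2.2 (add \lnot (q4 \to (q1 \to q4)), \lnot q1):
        \lnot (q4 \to (q1 \to q4)): α-rule — add q4, \lnot (q1 \to q4).
        \lnot (q1 \to q4): α-rule — add q1, \lnot q4.
        × closes — contains both q1 and \lnot q1.
2 branches closed, 3 open.
Each open branch fixes some atoms; the unmentioned ones are free. Counting distinct full assignments: branch {q1=false, q3=false} (q2, q4, q5) contributes 8 new; branch {q1=true, q4=false, q5=false} (q2, q3) contributes 4 new; branch {q1=true, q4=true, q5=false} (q2, q3) contributes 4 new. Total: 16.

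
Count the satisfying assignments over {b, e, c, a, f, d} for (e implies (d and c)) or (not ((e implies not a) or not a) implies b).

Initial set: {((e implies (d and c)) or (not ((e implies not a) or not a) implies b))}.
((e implies (d and c)) or (not ((e implies not a) or not a) implies b)): β-rule — branch into (e implies (d and c))  //  (not ((e implies not a) or not a) implies b).
  branch 1 (add (e implies (d and c))):
    (e implies (d and c)): β-rule — branch into not e  //  (d and c).
      branch 1.1 (add not e):
        ○ open, literals {e=false}.
      branch 1.2 (add (d and c)):
        (d and c): α-rule — add d, c.
        ○ open, literals {c=true, d=true}.
  branch 2 (add (not ((e implies not a) or not a) implies b)):
    (not ((e implies not a) or not a) implies b): β-rule — branch into not not ((e implies not a) or not a)  //  b.
      branch 2.1 (add not not ((e implies not a) or not a)):
        not not ((e implies not a) or not a): β-rule — branch into (e implies not a)  //  not a.
          branch 2.1.1 (add (e implies not a)):
            (e implies not a): β-rule — branch into not e  //  not a.
              branch 2.1.1.1 (add not e):
                ○ open, literals {e=false}.
              branch 2.1.1.2 (add not a):
                ○ open, literals {a=false}.
          branch 2.1.2 (add not a):
            ○ open, literals {a=false}.
      branch 2.2 (add b):
        ○ open, literals {b=true}.
0 branches closed, 6 open.
Each open branch fixes some atoms; the unmentioned ones are free. Counting distinct full assignments: branch {e=false} (b, c, a, f, d) contributes 32 new; branch {c=true, d=true} (b, e, a, f) contributes 8 new; branch {e=false} (b, c, a, f, d) contributes 0 new; branch {a=false} (b, e, c, f, d) contributes 12 new; branch {a=false} (b, e, c, f, d) contributes 0 new; branch {b=true} (e, c, a, f, d) contributes 6 new. Total: 58.

58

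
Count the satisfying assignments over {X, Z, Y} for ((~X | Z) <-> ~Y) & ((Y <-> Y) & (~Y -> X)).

Initial set: {(((~X | Z) <-> ~Y) & ((Y <-> Y) & (~Y -> X)))}.
(((~X | Z) <-> ~Y) & ((Y <-> Y) & (~Y -> X))): α-rule — add ((~X | Z) <-> ~Y), ((Y <-> Y) & (~Y -> X)).
((Y <-> Y) & (~Y -> X)): α-rule — add (Y <-> Y), (~Y -> X).
((~X | Z) <-> ~Y): β-rule — branch into (~X | Z), ~Y  //  ~(~X | Z), ~~Y.
  branch 1 (add (~X | Z), ~Y):
    (Y <-> Y): β-rule — branch into Y, Y  //  ~Y, ~Y.
      branch 1.1 (add Y, Y):
        × closes — contains both Y and ~Y.
      branch 1.2 (add ~Y, ~Y):
        (~Y -> X): β-rule — branch into ~~Y  //  X.
          branch 1.2.1 (add ~~Y):
            × closes — contains both Y and ~Y.
          branch 1.2.2 (add X):
            (~X | Z): β-rule — branch into ~X  //  Z.
              branch 1.2.2.1 (add ~X):
                × closes — contains both X and ~X.
              branch 1.2.2.2 (add Z):
                ○ open, literals {X=true, Y=false, Z=true}.
  branch 2 (add ~(~X | Z), ~~Y):
    ~(~X | Z): α-rule — add ~~X, ~Z.
    (Y <-> Y): β-rule — branch into Y, Y  //  ~Y, ~Y.
      branch 2.1 (add Y, Y):
        (~Y -> X): β-rule — branch into ~~Y  //  X.
          branch 2.1.1 (add ~~Y):
            ○ open, literals {X=true, Y=true, Z=false}.
          branch 2.1.2 (add X):
            ○ open, literals {X=true, Y=true, Z=false}.
      branch 2.2 (add ~Y, ~Y):
        × closes — contains both Y and ~Y.
4 branches closed, 3 open.
Each open branch fixes some atoms; the unmentioned ones are free. Counting distinct full assignments: branch {X=true, Y=false, Z=true} (none free) contributes 1 new; branch {X=true, Y=true, Z=false} (none free) contributes 1 new; branch {X=true, Y=true, Z=false} (none free) contributes 0 new. Total: 2.

2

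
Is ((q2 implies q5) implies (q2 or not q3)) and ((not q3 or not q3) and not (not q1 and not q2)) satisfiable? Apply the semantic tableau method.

Initial set: {(((q2 implies q5) implies (q2 or not q3)) and ((not q3 or not q3) and not (not q1 and not q2)))}.
(((q2 implies q5) implies (q2 or not q3)) and ((not q3 or not q3) and not (not q1 and not q2))): α-rule — add ((q2 implies q5) implies (q2 or not q3)), ((not q3 or not q3) and not (not q1 and not q2)).
((not q3 or not q3) and not (not q1 and not q2)): α-rule — add (not q3 or not q3), not (not q1 and not q2).
((q2 implies q5) implies (q2 or not q3)): β-rule — branch into not (q2 implies q5)  //  (q2 or not q3).
  branch 1 (add not (q2 implies q5)):
    not (q2 implies q5): α-rule — add q2, not q5.
    (not q3 or not q3): β-rule — branch into not q3  //  not q3.
      branch 1.1 (add not q3):
        not (not q1 and not q2): β-rule — branch into not not q1  //  not not q2.
          branch 1.1.1 (add not not q1):
            ○ open, literals {q1=true, q2=true, q3=false, q5=false}.
          branch 1.1.2 (add not not q2):
            ○ open, literals {q2=true, q3=false, q5=false}.
      branch 1.2 (add not q3):
        not (not q1 and not q2): β-rule — branch into not not q1  //  not not q2.
          branch 1.2.1 (add not not q1):
            ○ open, literals {q1=true, q2=true, q3=false, q5=false}.
          branch 1.2.2 (add not not q2):
            ○ open, literals {q2=true, q3=false, q5=false}.
  branch 2 (add (q2 or not q3)):
    (not q3 or not q3): β-rule — branch into not q3  //  not q3.
      branch 2.1 (add not q3):
        not (not q1 and not q2): β-rule — branch into not not q1  //  not not q2.
          branch 2.1.1 (add not not q1):
            (q2 or not q3): β-rule — branch into q2  //  not q3.
              branch 2.1.1.1 (add q2):
                ○ open, literals {q1=true, q2=true, q3=false}.
              branch 2.1.1.2 (add not q3):
                ○ open, literals {q1=true, q3=false}.
          branch 2.1.2 (add not not q2):
            (q2 or not q3): β-rule — branch into q2  //  not q3.
              branch 2.1.2.1 (add q2):
                ○ open, literals {q2=true, q3=false}.
              branch 2.1.2.2 (add not q3):
                ○ open, literals {q2=true, q3=false}.
      branch 2.2 (add not q3):
        not (not q1 and not q2): β-rule — branch into not not q1  //  not not q2.
          branch 2.2.1 (add not not q1):
            (q2 or not q3): β-rule — branch into q2  //  not q3.
              branch 2.2.1.1 (add q2):
                ○ open, literals {q1=true, q2=true, q3=false}.
              branch 2.2.1.2 (add not q3):
                ○ open, literals {q1=true, q3=false}.
          branch 2.2.2 (add not not q2):
            (q2 or not q3): β-rule — branch into q2  //  not q3.
              branch 2.2.2.1 (add q2):
                ○ open, literals {q2=true, q3=false}.
              branch 2.2.2.2 (add not q3):
                ○ open, literals {q2=true, q3=false}.
0 branches closed, 12 open.
An open branch gives a satisfying assignment: q1=true, q2=true, q3=false, q5=false.

Satisfiable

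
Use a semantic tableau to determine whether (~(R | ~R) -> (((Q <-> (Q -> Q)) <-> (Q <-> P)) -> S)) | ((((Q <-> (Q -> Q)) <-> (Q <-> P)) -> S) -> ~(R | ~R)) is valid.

Valid

Assume the negation and expand:
Initial set: {~((~(R | ~R) -> (((Q <-> (Q -> Q)) <-> (Q <-> P)) -> S)) | ((((Q <-> (Q -> Q)) <-> (Q <-> P)) -> S) -> ~(R | ~R)))}.
~((~(R | ~R) -> (((Q <-> (Q -> Q)) <-> (Q <-> P)) -> S)) | ((((Q <-> (Q -> Q)) <-> (Q <-> P)) -> S) -> ~(R | ~R))): α-rule — add ~(~(R | ~R) -> (((Q <-> (Q -> Q)) <-> (Q <-> P)) -> S)), ~((((Q <-> (Q -> Q)) <-> (Q <-> P)) -> S) -> ~(R | ~R)).
~(~(R | ~R) -> (((Q <-> (Q -> Q)) <-> (Q <-> P)) -> S)): α-rule — add ~(R | ~R), ~(((Q <-> (Q -> Q)) <-> (Q <-> P)) -> S).
~((((Q <-> (Q -> Q)) <-> (Q <-> P)) -> S) -> ~(R | ~R)): α-rule — add (((Q <-> (Q -> Q)) <-> (Q <-> P)) -> S), ~~(R | ~R).
~(R | ~R): α-rule — add ~R, ~~R.
× closes — contains both R and ~R.
All 1 branch closes.
Every branch closed, so the negation is unsatisfiable and the formula is valid.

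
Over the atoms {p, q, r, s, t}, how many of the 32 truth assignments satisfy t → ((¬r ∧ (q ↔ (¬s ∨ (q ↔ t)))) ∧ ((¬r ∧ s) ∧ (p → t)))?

20

Initial set: {(t → ((¬r ∧ (q ↔ (¬s ∨ (q ↔ t)))) ∧ ((¬r ∧ s) ∧ (p → t))))}.
(t → ((¬r ∧ (q ↔ (¬s ∨ (q ↔ t)))) ∧ ((¬r ∧ s) ∧ (p → t)))): β-rule — branch into ¬t  //  ((¬r ∧ (q ↔ (¬s ∨ (q ↔ t)))) ∧ ((¬r ∧ s) ∧ (p → t))).
  branch 1 (add ¬t):
    ○ open, literals {t=false}.
  branch 2 (add ((¬r ∧ (q ↔ (¬s ∨ (q ↔ t)))) ∧ ((¬r ∧ s) ∧ (p → t)))):
    ((¬r ∧ (q ↔ (¬s ∨ (q ↔ t)))) ∧ ((¬r ∧ s) ∧ (p → t))): α-rule — add (¬r ∧ (q ↔ (¬s ∨ (q ↔ t)))), ((¬r ∧ s) ∧ (p → t)).
    (¬r ∧ (q ↔ (¬s ∨ (q ↔ t)))): α-rule — add ¬r, (q ↔ (¬s ∨ (q ↔ t))).
    ((¬r ∧ s) ∧ (p → t)): α-rule — add (¬r ∧ s), (p → t).
    (¬r ∧ s): α-rule — add ¬r, s.
    (q ↔ (¬s ∨ (q ↔ t))): β-rule — branch into q, (¬s ∨ (q ↔ t))  //  ¬q, ¬(¬s ∨ (q ↔ t)).
      branch 2.1 (add q, (¬s ∨ (q ↔ t))):
        (p → t): β-rule — branch into ¬p  //  t.
          branch 2.1.1 (add ¬p):
            (¬s ∨ (q ↔ t)): β-rule — branch into ¬s  //  (q ↔ t).
              branch 2.1.1.1 (add ¬s):
                × closes — contains both s and ¬s.
              branch 2.1.1.2 (add (q ↔ t)):
                (q ↔ t): β-rule — branch into q, t  //  ¬q, ¬t.
                  branch 2.1.1.2.1 (add q, t):
                    ○ open, literals {p=false, q=true, r=false, s=true, t=true}.
                  branch 2.1.1.2.2 (add ¬q, ¬t):
                    × closes — contains both q and ¬q.
          branch 2.1.2 (add t):
            (¬s ∨ (q ↔ t)): β-rule — branch into ¬s  //  (q ↔ t).
              branch 2.1.2.1 (add ¬s):
                × closes — contains both s and ¬s.
              branch 2.1.2.2 (add (q ↔ t)):
                (q ↔ t): β-rule — branch into q, t  //  ¬q, ¬t.
                  branch 2.1.2.2.1 (add q, t):
                    ○ open, literals {q=true, r=false, s=true, t=true}.
                  branch 2.1.2.2.2 (add ¬q, ¬t):
                    × closes — contains both q and ¬q.
      branch 2.2 (add ¬q, ¬(¬s ∨ (q ↔ t))):
        ¬(¬s ∨ (q ↔ t)): α-rule — add ¬¬s, ¬(q ↔ t).
        (p → t): β-rule — branch into ¬p  //  t.
          branch 2.2.1 (add ¬p):
            ¬(q ↔ t): β-rule — branch into q, ¬t  //  ¬q, t.
              branch 2.2.1.1 (add q, ¬t):
                × closes — contains both q and ¬q.
              branch 2.2.1.2 (add ¬q, t):
                ○ open, literals {p=false, q=false, r=false, s=true, t=true}.
          branch 2.2.2 (add t):
            ¬(q ↔ t): β-rule — branch into q, ¬t  //  ¬q, t.
              branch 2.2.2.1 (add q, ¬t):
                × closes — contains both q and ¬q.
              branch 2.2.2.2 (add ¬q, t):
                ○ open, literals {q=false, r=false, s=true, t=true}.
6 branches closed, 5 open.
Each open branch fixes some atoms; the unmentioned ones are free. Counting distinct full assignments: branch {t=false} (p, q, r, s) contributes 16 new; branch {p=false, q=true, r=false, s=true, t=true} (none free) contributes 1 new; branch {q=true, r=false, s=true, t=true} (p) contributes 1 new; branch {p=false, q=false, r=false, s=true, t=true} (none free) contributes 1 new; branch {q=false, r=false, s=true, t=true} (p) contributes 1 new. Total: 20.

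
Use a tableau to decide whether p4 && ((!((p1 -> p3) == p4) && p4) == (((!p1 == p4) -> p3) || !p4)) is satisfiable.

Satisfiable

Initial set: {(p4 && ((!((p1 -> p3) == p4) && p4) == (((!p1 == p4) -> p3) || !p4)))}.
(p4 && ((!((p1 -> p3) == p4) && p4) == (((!p1 == p4) -> p3) || !p4))): α-rule — add p4, ((!((p1 -> p3) == p4) && p4) == (((!p1 == p4) -> p3) || !p4)).
((!((p1 -> p3) == p4) && p4) == (((!p1 == p4) -> p3) || !p4)): β-rule — branch into (!((p1 -> p3) == p4) && p4), (((!p1 == p4) -> p3) || !p4)  //  !(!((p1 -> p3) == p4) && p4), !(((!p1 == p4) -> p3) || !p4).
  branch 1 (add (!((p1 -> p3) == p4) && p4), (((!p1 == p4) -> p3) || !p4)):
    (!((p1 -> p3) == p4) && p4): α-rule — add !((p1 -> p3) == p4), p4.
    (((!p1 == p4) -> p3) || !p4): β-rule — branch into ((!p1 == p4) -> p3)  //  !p4.
      branch 1.1 (add ((!p1 == p4) -> p3)):
        !((p1 -> p3) == p4): β-rule — branch into (p1 -> p3), !p4  //  !(p1 -> p3), p4.
          branch 1.1.1 (add (p1 -> p3), !p4):
            × closes — contains both p4 and !p4.
          branch 1.1.2 (add !(p1 -> p3), p4):
            !(p1 -> p3): α-rule — add p1, !p3.
            ((!p1 == p4) -> p3): β-rule — branch into !(!p1 == p4)  //  p3.
              branch 1.1.2.1 (add !(!p1 == p4)):
                !(!p1 == p4): β-rule — branch into !p1, !p4  //  !!p1, p4.
                  branch 1.1.2.1.1 (add !p1, !p4):
                    × closes — contains both p1 and !p1.
                  branch 1.1.2.1.2 (add !!p1, p4):
                    ○ open, literals {p1=true, p3=false, p4=true}.
              branch 1.1.2.2 (add p3):
                × closes — contains both p3 and !p3.
      branch 1.2 (add !p4):
        × closes — contains both p4 and !p4.
  branch 2 (add !(!((p1 -> p3) == p4) && p4), !(((!p1 == p4) -> p3) || !p4)):
    !(((!p1 == p4) -> p3) || !p4): α-rule — add !((!p1 == p4) -> p3), !!p4.
    !((!p1 == p4) -> p3): α-rule — add (!p1 == p4), !p3.
    !(!((p1 -> p3) == p4) && p4): β-rule — branch into !!((p1 -> p3) == p4)  //  !p4.
      branch 2.1 (add !!((p1 -> p3) == p4)):
        (!p1 == p4): β-rule — branch into !p1, p4  //  !!p1, !p4.
          branch 2.1.1 (add !p1, p4):
            !!((p1 -> p3) == p4): β-rule — branch into (p1 -> p3), p4  //  !(p1 -> p3), !p4.
              branch 2.1.1.1 (add (p1 -> p3), p4):
                (p1 -> p3): β-rule — branch into !p1  //  p3.
                  branch 2.1.1.1.1 (add !p1):
                    ○ open, literals {p1=false, p3=false, p4=true}.
                  branch 2.1.1.1.2 (add p3):
                    × closes — contains both p3 and !p3.
              branch 2.1.1.2 (add !(p1 -> p3), !p4):
                × closes — contains both p4 and !p4.
          branch 2.1.2 (add !!p1, !p4):
            × closes — contains both p4 and !p4.
      branch 2.2 (add !p4):
        × closes — contains both p4 and !p4.
8 branches closed, 2 open.
An open branch gives a satisfying assignment: p1=true, p3=false, p4=true.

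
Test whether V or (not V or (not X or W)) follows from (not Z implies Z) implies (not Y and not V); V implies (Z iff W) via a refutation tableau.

Initial set: {((not Z implies Z) implies (not Y and not V)); (V implies (Z iff W)); not (V or (not V or (not X or W)))}.
not (V or (not V or (not X or W))): α-rule — add not V, not (not V or (not X or W)).
not (not V or (not X or W)): α-rule — add not not V, not (not X or W).
× closes — contains both V and not V.
All 1 branch closes.
Every branch closed, so the premises entail the conclusion.

Yes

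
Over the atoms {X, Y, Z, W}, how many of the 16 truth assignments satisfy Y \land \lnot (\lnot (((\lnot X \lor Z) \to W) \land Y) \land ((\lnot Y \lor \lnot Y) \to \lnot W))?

5

Initial set: {(Y \land \lnot (\lnot (((\lnot X \lor Z) \to W) \land Y) \land ((\lnot Y \lor \lnot Y) \to \lnot W)))}.
(Y \land \lnot (\lnot (((\lnot X \lor Z) \to W) \land Y) \land ((\lnot Y \lor \lnot Y) \to \lnot W))): α-rule — add Y, \lnot (\lnot (((\lnot X \lor Z) \to W) \land Y) \land ((\lnot Y \lor \lnot Y) \to \lnot W)).
\lnot (\lnot (((\lnot X \lor Z) \to W) \land Y) \land ((\lnot Y \lor \lnot Y) \to \lnot W)): β-rule — branch into \lnot \lnot (((\lnot X \lor Z) \to W) \land Y)  //  \lnot ((\lnot Y \lor \lnot Y) \to \lnot W).
  branch 1 (add \lnot \lnot (((\lnot X \lor Z) \to W) \land Y)):
    \lnot \lnot (((\lnot X \lor Z) \to W) \land Y): α-rule — add ((\lnot X \lor Z) \to W), Y.
    ((\lnot X \lor Z) \to W): β-rule — branch into \lnot (\lnot X \lor Z)  //  W.
      branch 1.1 (add \lnot (\lnot X \lor Z)):
        \lnot (\lnot X \lor Z): α-rule — add \lnot \lnot X, \lnot Z.
        ○ open, literals {X=T, Y=T, Z=F}.
      branch 1.2 (add W):
        ○ open, literals {W=T, Y=T}.
  branch 2 (add \lnot ((\lnot Y \lor \lnot Y) \to \lnot W)):
    \lnot ((\lnot Y \lor \lnot Y) \to \lnot W): α-rule — add (\lnot Y \lor \lnot Y), \lnot \lnot W.
    (\lnot Y \lor \lnot Y): β-rule — branch into \lnot Y  //  \lnot Y.
      branch 2.1 (add \lnot Y):
        × closes — contains both Y and \lnot Y.
      branch 2.2 (add \lnot Y):
        × closes — contains both Y and \lnot Y.
2 branches closed, 2 open.
Each open branch fixes some atoms; the unmentioned ones are free. Counting distinct full assignments: branch {X=T, Y=T, Z=F} (W) contributes 2 new; branch {W=T, Y=T} (X, Z) contributes 3 new. Total: 5.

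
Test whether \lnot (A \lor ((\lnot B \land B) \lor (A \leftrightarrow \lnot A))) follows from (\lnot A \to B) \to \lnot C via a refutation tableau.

Initial set: {((\lnot A \to B) \to \lnot C); \lnot \lnot (A \lor ((\lnot B \land B) \lor (A \leftrightarrow \lnot A)))}.
((\lnot A \to B) \to \lnot C): β-rule — branch into \lnot (\lnot A \to B)  //  \lnot C.
  branch 1 (add \lnot (\lnot A \to B)):
    \lnot (\lnot A \to B): α-rule — add \lnot A, \lnot B.
    \lnot \lnot (A \lor ((\lnot B \land B) \lor (A \leftrightarrow \lnot A))): β-rule — branch into A  //  ((\lnot B \land B) \lor (A \leftrightarrow \lnot A)).
      branch 1.1 (add A):
        × closes — contains both A and \lnot A.
      branch 1.2 (add ((\lnot B \land B) \lor (A \leftrightarrow \lnot A))):
        ((\lnot B \land B) \lor (A \leftrightarrow \lnot A)): β-rule — branch into (\lnot B \land B)  //  (A \leftrightarrow \lnot A).
          branch 1.2.1 (add (\lnot B \land B)):
            (\lnot B \land B): α-rule — add \lnot B, B.
            × closes — contains both B and \lnot B.
          branch 1.2.2 (add (A \leftrightarrow \lnot A)):
            (A \leftrightarrow \lnot A): β-rule — branch into A, \lnot A  //  \lnot A, \lnot \lnot A.
              branch 1.2.2.1 (add A, \lnot A):
                × closes — contains both A and \lnot A.
              branch 1.2.2.2 (add \lnot A, \lnot \lnot A):
                × closes — contains both A and \lnot A.
  branch 2 (add \lnot C):
    \lnot \lnot (A \lor ((\lnot B \land B) \lor (A \leftrightarrow \lnot A))): β-rule — branch into A  //  ((\lnot B \land B) \lor (A \leftrightarrow \lnot A)).
      branch 2.1 (add A):
        ○ open, literals {A=T, C=F}.
      branch 2.2 (add ((\lnot B \land B) \lor (A \leftrightarrow \lnot A))):
        ((\lnot B \land B) \lor (A \leftrightarrow \lnot A)): β-rule — branch into (\lnot B \land B)  //  (A \leftrightarrow \lnot A).
          branch 2.2.1 (add (\lnot B \land B)):
            (\lnot B \land B): α-rule — add \lnot B, B.
            × closes — contains both B and \lnot B.
          branch 2.2.2 (add (A \leftrightarrow \lnot A)):
            (A \leftrightarrow \lnot A): β-rule — branch into A, \lnot A  //  \lnot A, \lnot \lnot A.
              branch 2.2.2.1 (add A, \lnot A):
                × closes — contains both A and \lnot A.
              branch 2.2.2.2 (add \lnot A, \lnot \lnot A):
                × closes — contains both A and \lnot A.
7 branches closed, 1 open.
An open branch gives a countermodel: A=T, C=F (unmentioned atoms arbitrary); the premises hold there but the conclusion fails.

No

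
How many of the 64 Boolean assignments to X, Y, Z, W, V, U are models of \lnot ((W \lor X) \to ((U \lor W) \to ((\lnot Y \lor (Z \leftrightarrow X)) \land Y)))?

Initial set: {T \lnot ((W \lor X) \to ((U \lor W) \to ((\lnot Y \lor (Z \leftrightarrow X)) \land Y)))}.
T \lnot ((W \lor X) \to ((U \lor W) \to ((\lnot Y \lor (Z \leftrightarrow X)) \land Y))): α-rule — add T (W \lor X), F ((U \lor W) \to ((\lnot Y \lor (Z \leftrightarrow X)) \land Y)).
F ((U \lor W) \to ((\lnot Y \lor (Z \leftrightarrow X)) \land Y)): α-rule — add T (U \lor W), F ((\lnot Y \lor (Z \leftrightarrow X)) \land Y).
T (W \lor X): β-rule — branch into T W  //  T X.
  branch 1 (add T W):
    T (U \lor W): β-rule — branch into T U  //  T W.
      branch 1.1 (add T U):
        F ((\lnot Y \lor (Z \leftrightarrow X)) \land Y): β-rule — branch into F (\lnot Y \lor (Z \leftrightarrow X))  //  F Y.
          branch 1.1.1 (add F (\lnot Y \lor (Z \leftrightarrow X))):
            F (\lnot Y \lor (Z \leftrightarrow X)): α-rule — add F \lnot Y, F (Z \leftrightarrow X).
            F (Z \leftrightarrow X): β-rule — branch into T Z, F X  //  F Z, T X.
              branch 1.1.1.1 (add T Z, F X):
                ○ open, literals {U=true, W=true, X=false, Y=true, Z=true}.
              branch 1.1.1.2 (add F Z, T X):
                ○ open, literals {U=true, W=true, X=true, Y=true, Z=false}.
          branch 1.1.2 (add F Y):
            ○ open, literals {U=true, W=true, Y=false}.
      branch 1.2 (add T W):
        F ((\lnot Y \lor (Z \leftrightarrow X)) \land Y): β-rule — branch into F (\lnot Y \lor (Z \leftrightarrow X))  //  F Y.
          branch 1.2.1 (add F (\lnot Y \lor (Z \leftrightarrow X))):
            F (\lnot Y \lor (Z \leftrightarrow X)): α-rule — add F \lnot Y, F (Z \leftrightarrow X).
            F (Z \leftrightarrow X): β-rule — branch into T Z, F X  //  F Z, T X.
              branch 1.2.1.1 (add T Z, F X):
                ○ open, literals {W=true, X=false, Y=true, Z=true}.
              branch 1.2.1.2 (add F Z, T X):
                ○ open, literals {W=true, X=true, Y=true, Z=false}.
          branch 1.2.2 (add F Y):
            ○ open, literals {W=true, Y=false}.
  branch 2 (add T X):
    T (U \lor W): β-rule — branch into T U  //  T W.
      branch 2.1 (add T U):
        F ((\lnot Y \lor (Z \leftrightarrow X)) \land Y): β-rule — branch into F (\lnot Y \lor (Z \leftrightarrow X))  //  F Y.
          branch 2.1.1 (add F (\lnot Y \lor (Z \leftrightarrow X))):
            F (\lnot Y \lor (Z \leftrightarrow X)): α-rule — add F \lnot Y, F (Z \leftrightarrow X).
            F (Z \leftrightarrow X): β-rule — branch into T Z, F X  //  F Z, T X.
              branch 2.1.1.1 (add T Z, F X):
                × closes — contains both X and \lnot X.
              branch 2.1.1.2 (add F Z, T X):
                ○ open, literals {U=true, X=true, Y=true, Z=false}.
          branch 2.1.2 (add F Y):
            ○ open, literals {U=true, X=true, Y=false}.
      branch 2.2 (add T W):
        F ((\lnot Y \lor (Z \leftrightarrow X)) \land Y): β-rule — branch into F (\lnot Y \lor (Z \leftrightarrow X))  //  F Y.
          branch 2.2.1 (add F (\lnot Y \lor (Z \leftrightarrow X))):
            F (\lnot Y \lor (Z \leftrightarrow X)): α-rule — add F \lnot Y, F (Z \leftrightarrow X).
            F (Z \leftrightarrow X): β-rule — branch into T Z, F X  //  F Z, T X.
              branch 2.2.1.1 (add T Z, F X):
                × closes — contains both X and \lnot X.
              branch 2.2.1.2 (add F Z, T X):
                ○ open, literals {W=true, X=true, Y=true, Z=false}.
          branch 2.2.2 (add F Y):
            ○ open, literals {W=true, X=true, Y=false}.
2 branches closed, 10 open.
Each open branch fixes some atoms; the unmentioned ones are free. Counting distinct full assignments: branch {U=true, W=true, X=false, Y=true, Z=true} (V) contributes 2 new; branch {U=true, W=true, X=true, Y=true, Z=false} (V) contributes 2 new; branch {U=true, W=true, Y=false} (X, Z, V) contributes 8 new; branch {W=true, X=false, Y=true, Z=true} (V, U) contributes 2 new; branch {W=true, X=true, Y=true, Z=false} (V, U) contributes 2 new; branch {W=true, Y=false} (X, Z, V, U) contributes 8 new; branch {U=true, X=true, Y=true, Z=false} (W, V) contributes 2 new; branch {U=true, X=true, Y=false} (Z, W, V) contributes 4 new; branch {W=true, X=true, Y=true, Z=false} (V, U) contributes 0 new; branch {W=true, X=true, Y=false} (Z, V, U) contributes 0 new. Total: 30.

30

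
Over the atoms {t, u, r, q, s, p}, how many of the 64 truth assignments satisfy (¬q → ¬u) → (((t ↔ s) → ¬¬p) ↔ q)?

Initial set: {T ((¬q → ¬u) → (((t ↔ s) → ¬¬p) ↔ q))}.
T ((¬q → ¬u) → (((t ↔ s) → ¬¬p) ↔ q)): β-rule — branch into F (¬q → ¬u)  //  T (((t ↔ s) → ¬¬p) ↔ q).
  branch 1 (add F (¬q → ¬u)):
    F (¬q → ¬u): α-rule — add T ¬q, F ¬u.
    ○ open, literals {q=0, u=1}.
  branch 2 (add T (((t ↔ s) → ¬¬p) ↔ q)):
    T (((t ↔ s) → ¬¬p) ↔ q): β-rule — branch into T ((t ↔ s) → ¬¬p), T q  //  F ((t ↔ s) → ¬¬p), F q.
      branch 2.1 (add T ((t ↔ s) → ¬¬p), T q):
        T ((t ↔ s) → ¬¬p): β-rule — branch into F (t ↔ s)  //  T ¬¬p.
          branch 2.1.1 (add F (t ↔ s)):
            F (t ↔ s): β-rule — branch into T t, F s  //  F t, T s.
              branch 2.1.1.1 (add T t, F s):
                ○ open, literals {q=1, s=0, t=1}.
              branch 2.1.1.2 (add F t, T s):
                ○ open, literals {q=1, s=1, t=0}.
          branch 2.1.2 (add T ¬¬p):
            T ¬¬p: drop double negation, giving T p.
            ○ open, literals {p=1, q=1}.
      branch 2.2 (add F ((t ↔ s) → ¬¬p), F q):
        F ((t ↔ s) → ¬¬p): α-rule — add T (t ↔ s), F ¬¬p.
        F ¬¬p: drop double negation, giving F p.
        T (t ↔ s): β-rule — branch into T t, T s  //  F t, F s.
          branch 2.2.1 (add T t, T s):
            ○ open, literals {p=0, q=0, s=1, t=1}.
          branch 2.2.2 (add F t, F s):
            ○ open, literals {p=0, q=0, s=0, t=0}.
0 branches closed, 6 open.
Each open branch fixes some atoms; the unmentioned ones are free. Counting distinct full assignments: branch {q=0, u=1} (t, r, s, p) contributes 16 new; branch {q=1, s=0, t=1} (u, r, p) contributes 8 new; branch {q=1, s=1, t=0} (u, r, p) contributes 8 new; branch {p=1, q=1} (t, u, r, s) contributes 8 new; branch {p=0, q=0, s=1, t=1} (u, r) contributes 2 new; branch {p=0, q=0, s=0, t=0} (u, r) contributes 2 new. Total: 44.

44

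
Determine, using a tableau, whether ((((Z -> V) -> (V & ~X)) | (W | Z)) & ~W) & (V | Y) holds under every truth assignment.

Not valid

Assume the negation and expand:
Initial set: {~(((((Z -> V) -> (V & ~X)) | (W | Z)) & ~W) & (V | Y))}.
~(((((Z -> V) -> (V & ~X)) | (W | Z)) & ~W) & (V | Y)): β-rule — branch into ~((((Z -> V) -> (V & ~X)) | (W | Z)) & ~W)  //  ~(V | Y).
  branch 1 (add ~((((Z -> V) -> (V & ~X)) | (W | Z)) & ~W)):
    ~((((Z -> V) -> (V & ~X)) | (W | Z)) & ~W): β-rule — branch into ~(((Z -> V) -> (V & ~X)) | (W | Z))  //  ~~W.
      branch 1.1 (add ~(((Z -> V) -> (V & ~X)) | (W | Z))):
        ~(((Z -> V) -> (V & ~X)) | (W | Z)): α-rule — add ~((Z -> V) -> (V & ~X)), ~(W | Z).
        ~((Z -> V) -> (V & ~X)): α-rule — add (Z -> V), ~(V & ~X).
        ~(W | Z): α-rule — add ~W, ~Z.
        (Z -> V): β-rule — branch into ~Z  //  V.
          branch 1.1.1 (add ~Z):
            ~(V & ~X): β-rule — branch into ~V  //  ~~X.
              branch 1.1.1.1 (add ~V):
                ○ open, literals {V=false, W=false, Z=false}.
              branch 1.1.1.2 (add ~~X):
                ○ open, literals {W=false, X=true, Z=false}.
          branch 1.1.2 (add V):
            ~(V & ~X): β-rule — branch into ~V  //  ~~X.
              branch 1.1.2.1 (add ~V):
                × closes — contains both V and ~V.
              branch 1.1.2.2 (add ~~X):
                ○ open, literals {V=true, W=false, X=true, Z=false}.
      branch 1.2 (add ~~W):
        ○ open, literals {W=true}.
  branch 2 (add ~(V | Y)):
    ~(V | Y): α-rule — add ~V, ~Y.
    ○ open, literals {V=false, Y=false}.
1 branch closed, 5 open.
An open branch gives a countermodel: V=false, W=false, Z=false (unmentioned atoms arbitrary); under it the original formula is false.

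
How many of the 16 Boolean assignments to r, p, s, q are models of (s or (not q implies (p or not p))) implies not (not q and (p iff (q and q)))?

Initial set: {((s or (not q implies (p or not p))) implies not (not q and (p iff (q and q))))}.
((s or (not q implies (p or not p))) implies not (not q and (p iff (q and q)))): β-rule — branch into not (s or (not q implies (p or not p)))  //  not (not q and (p iff (q and q))).
  branch 1 (add not (s or (not q implies (p or not p)))):
    not (s or (not q implies (p or not p))): α-rule — add not s, not (not q implies (p or not p)).
    not (not q implies (p or not p)): α-rule — add not q, not (p or not p).
    not (p or not p): α-rule — add not p, not not p.
    × closes — contains both p and not p.
  branch 2 (add not (not q and (p iff (q and q)))):
    not (not q and (p iff (q and q))): β-rule — branch into not not q  //  not (p iff (q and q)).
      branch 2.1 (add not not q):
        ○ open, literals {q=true}.
      branch 2.2 (add not (p iff (q and q))):
        not (p iff (q and q)): β-rule — branch into p, not (q and q)  //  not p, (q and q).
          branch 2.2.1 (add p, not (q and q)):
            not (q and q): β-rule — branch into not q  //  not q.
              branch 2.2.1.1 (add not q):
                ○ open, literals {p=true, q=false}.
              branch 2.2.1.2 (add not q):
                ○ open, literals {p=true, q=false}.
          branch 2.2.2 (add not p, (q and q)):
            (q and q): α-rule — add q, q.
            ○ open, literals {p=false, q=true}.
1 branch closed, 4 open.
Each open branch fixes some atoms; the unmentioned ones are free. Counting distinct full assignments: branch {q=true} (r, p, s) contributes 8 new; branch {p=true, q=false} (r, s) contributes 4 new; branch {p=true, q=false} (r, s) contributes 0 new; branch {p=false, q=true} (r, s) contributes 0 new. Total: 12.

12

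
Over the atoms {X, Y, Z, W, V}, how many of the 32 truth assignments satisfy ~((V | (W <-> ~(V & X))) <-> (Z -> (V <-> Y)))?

12

Initial set: {T ~((V | (W <-> ~(V & X))) <-> (Z -> (V <-> Y)))}.
T ~((V | (W <-> ~(V & X))) <-> (Z -> (V <-> Y))): β-rule — branch into T (V | (W <-> ~(V & X))), F (Z -> (V <-> Y))  //  F (V | (W <-> ~(V & X))), T (Z -> (V <-> Y)).
  branch 1 (add T (V | (W <-> ~(V & X))), F (Z -> (V <-> Y))):
    F (Z -> (V <-> Y)): α-rule — add T Z, F (V <-> Y).
    T (V | (W <-> ~(V & X))): β-rule — branch into T V  //  T (W <-> ~(V & X)).
      branch 1.1 (add T V):
        F (V <-> Y): β-rule — branch into T V, F Y  //  F V, T Y.
          branch 1.1.1 (add T V, F Y):
            ○ open, literals {V=true, Y=false, Z=true}.
          branch 1.1.2 (add F V, T Y):
            × closes — contains both V and ~V.
      branch 1.2 (add T (W <-> ~(V & X))):
        F (V <-> Y): β-rule — branch into T V, F Y  //  F V, T Y.
          branch 1.2.1 (add T V, F Y):
            T (W <-> ~(V & X)): β-rule — branch into T W, T ~(V & X)  //  F W, F ~(V & X).
              branch 1.2.1.1 (add T W, T ~(V & X)):
                T ~(V & X): β-rule — branch into F V  //  F X.
                  branch 1.2.1.1.1 (add F V):
                    × closes — contains both V and ~V.
                  branch 1.2.1.1.2 (add F X):
                    ○ open, literals {V=true, W=true, X=false, Y=false, Z=true}.
              branch 1.2.1.2 (add F W, F ~(V & X)):
                F ~(V & X): α-rule — add T V, T X.
                ○ open, literals {V=true, W=false, X=true, Y=false, Z=true}.
          branch 1.2.2 (add F V, T Y):
            T (W <-> ~(V & X)): β-rule — branch into T W, T ~(V & X)  //  F W, F ~(V & X).
              branch 1.2.2.1 (add T W, T ~(V & X)):
                T ~(V & X): β-rule — branch into F V  //  F X.
                  branch 1.2.2.1.1 (add F V):
                    ○ open, literals {V=false, W=true, Y=true, Z=true}.
                  branch 1.2.2.1.2 (add F X):
                    ○ open, literals {V=false, W=true, X=false, Y=true, Z=true}.
              branch 1.2.2.2 (add F W, F ~(V & X)):
                F ~(V & X): α-rule — add T V, T X.
                × closes — contains both V and ~V.
  branch 2 (add F (V | (W <-> ~(V & X))), T (Z -> (V <-> Y))):
    F (V | (W <-> ~(V & X))): α-rule — add F V, F (W <-> ~(V & X)).
    T (Z -> (V <-> Y)): β-rule — branch into F Z  //  T (V <-> Y).
      branch 2.1 (add F Z):
        F (W <-> ~(V & X)): β-rule — branch into T W, F ~(V & X)  //  F W, T ~(V & X).
          branch 2.1.1 (add T W, F ~(V & X)):
            F ~(V & X): α-rule — add T V, T X.
            × closes — contains both V and ~V.
          branch 2.1.2 (add F W, T ~(V & X)):
            T ~(V & X): β-rule — branch into F V  //  F X.
              branch 2.1.2.1 (add F V):
                ○ open, literals {V=false, W=false, Z=false}.
              branch 2.1.2.2 (add F X):
                ○ open, literals {V=false, W=false, X=false, Z=false}.
      branch 2.2 (add T (V <-> Y)):
        F (W <-> ~(V & X)): β-rule — branch into T W, F ~(V & X)  //  F W, T ~(V & X).
          branch 2.2.1 (add T W, F ~(V & X)):
            F ~(V & X): α-rule — add T V, T X.
            × closes — contains both V and ~V.
          branch 2.2.2 (add F W, T ~(V & X)):
            T (V <-> Y): β-rule — branch into T V, T Y  //  F V, F Y.
              branch 2.2.2.1 (add T V, T Y):
                × closes — contains both V and ~V.
              branch 2.2.2.2 (add F V, F Y):
                T ~(V & X): β-rule — branch into F V  //  F X.
                  branch 2.2.2.2.1 (add F V):
                    ○ open, literals {V=false, W=false, Y=false}.
                  branch 2.2.2.2.2 (add F X):
                    ○ open, literals {V=false, W=false, X=false, Y=false}.
6 branches closed, 9 open.
Each open branch fixes some atoms; the unmentioned ones are free. Counting distinct full assignments: branch {V=true, Y=false, Z=true} (X, W) contributes 4 new; branch {V=true, W=true, X=false, Y=false, Z=true} (none free) contributes 0 new; branch {V=true, W=false, X=true, Y=false, Z=true} (none free) contributes 0 new; branch {V=false, W=true, Y=true, Z=true} (X) contributes 2 new; branch {V=false, W=true, X=false, Y=true, Z=true} (none free) contributes 0 new; branch {V=false, W=false, Z=false} (X, Y) contributes 4 new; branch {V=false, W=false, X=false, Z=false} (Y) contributes 0 new; branch {V=false, W=false, Y=false} (X, Z) contributes 2 new; branch {V=false, W=false, X=false, Y=false} (Z) contributes 0 new. Total: 12.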